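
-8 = -8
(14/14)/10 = 0.10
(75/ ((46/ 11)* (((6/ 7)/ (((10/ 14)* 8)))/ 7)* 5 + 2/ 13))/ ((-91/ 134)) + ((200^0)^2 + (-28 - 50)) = -62777/ 241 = -260.49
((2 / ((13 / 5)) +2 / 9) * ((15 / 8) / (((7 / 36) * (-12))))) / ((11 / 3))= -0.22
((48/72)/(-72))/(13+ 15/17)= -17/25488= -0.00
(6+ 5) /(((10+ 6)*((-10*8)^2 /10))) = 11 /10240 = 0.00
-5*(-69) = 345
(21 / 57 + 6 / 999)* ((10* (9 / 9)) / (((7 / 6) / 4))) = 12.84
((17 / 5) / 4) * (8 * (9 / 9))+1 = 39 / 5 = 7.80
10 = 10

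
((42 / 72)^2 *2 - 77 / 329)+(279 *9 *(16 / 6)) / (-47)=-142.02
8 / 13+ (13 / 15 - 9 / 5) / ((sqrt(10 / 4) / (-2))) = 8 / 13+ 28 * sqrt(10) / 75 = 1.80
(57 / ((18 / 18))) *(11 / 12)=209 / 4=52.25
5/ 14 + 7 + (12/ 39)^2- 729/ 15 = -486783/ 11830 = -41.15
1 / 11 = 0.09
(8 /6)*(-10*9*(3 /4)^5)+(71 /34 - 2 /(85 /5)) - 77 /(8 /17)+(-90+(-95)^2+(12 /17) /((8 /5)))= 19029795 /2176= 8745.31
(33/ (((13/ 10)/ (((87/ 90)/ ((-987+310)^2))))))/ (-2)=-319/ 11916554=-0.00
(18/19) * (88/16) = 5.21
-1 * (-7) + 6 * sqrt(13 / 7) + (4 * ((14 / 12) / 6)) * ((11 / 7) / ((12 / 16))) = 6 * sqrt(91) / 7 + 233 / 27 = 16.81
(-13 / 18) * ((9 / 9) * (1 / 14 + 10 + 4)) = -2561 / 252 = -10.16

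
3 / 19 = 0.16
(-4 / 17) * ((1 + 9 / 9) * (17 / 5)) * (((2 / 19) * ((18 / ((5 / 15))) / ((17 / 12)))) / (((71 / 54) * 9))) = -0.54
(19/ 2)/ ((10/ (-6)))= -57/ 10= -5.70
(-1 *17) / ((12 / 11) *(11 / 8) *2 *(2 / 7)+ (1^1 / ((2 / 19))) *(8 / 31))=-3689 / 718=-5.14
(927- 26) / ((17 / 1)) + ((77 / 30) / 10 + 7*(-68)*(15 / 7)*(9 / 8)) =-328273 / 300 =-1094.24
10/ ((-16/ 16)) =-10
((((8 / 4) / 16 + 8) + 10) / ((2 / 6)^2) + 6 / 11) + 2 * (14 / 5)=74479 / 440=169.27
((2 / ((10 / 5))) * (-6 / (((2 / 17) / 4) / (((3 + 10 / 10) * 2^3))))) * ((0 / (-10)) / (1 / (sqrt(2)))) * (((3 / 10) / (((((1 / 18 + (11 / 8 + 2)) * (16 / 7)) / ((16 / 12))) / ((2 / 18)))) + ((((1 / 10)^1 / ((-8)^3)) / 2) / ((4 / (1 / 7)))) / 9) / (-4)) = 0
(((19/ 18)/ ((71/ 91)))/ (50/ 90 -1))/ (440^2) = -1729/ 109964800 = -0.00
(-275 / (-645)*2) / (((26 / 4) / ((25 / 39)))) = 0.08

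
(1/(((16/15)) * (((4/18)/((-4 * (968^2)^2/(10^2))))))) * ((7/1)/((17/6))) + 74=-31114620288622/85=-366054356336.73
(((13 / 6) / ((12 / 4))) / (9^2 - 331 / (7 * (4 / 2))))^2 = 8281 / 52229529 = 0.00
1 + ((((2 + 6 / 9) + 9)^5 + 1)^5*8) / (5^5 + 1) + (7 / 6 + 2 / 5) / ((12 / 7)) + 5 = 63948614272316438214460089967549662940769 / 52972483862376360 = 1207204374981854702592158.00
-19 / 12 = -1.58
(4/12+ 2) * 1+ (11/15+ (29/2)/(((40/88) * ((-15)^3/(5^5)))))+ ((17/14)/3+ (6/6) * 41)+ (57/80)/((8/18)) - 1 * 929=-55185731/60480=-912.46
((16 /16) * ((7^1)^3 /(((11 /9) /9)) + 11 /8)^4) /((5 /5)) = 2445805751342533650625 /59969536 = 40784136654693.04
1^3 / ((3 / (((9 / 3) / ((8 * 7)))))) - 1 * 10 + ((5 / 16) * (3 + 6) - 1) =-8.17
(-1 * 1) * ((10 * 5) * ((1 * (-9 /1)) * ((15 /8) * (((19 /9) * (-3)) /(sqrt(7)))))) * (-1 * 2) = 21375 * sqrt(7) /14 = 4039.50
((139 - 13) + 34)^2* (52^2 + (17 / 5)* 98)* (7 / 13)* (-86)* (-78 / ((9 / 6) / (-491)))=-91928745000960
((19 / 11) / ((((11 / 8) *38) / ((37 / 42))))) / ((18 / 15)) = 185 / 7623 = 0.02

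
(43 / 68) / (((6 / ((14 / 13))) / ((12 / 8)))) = 301 / 1768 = 0.17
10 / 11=0.91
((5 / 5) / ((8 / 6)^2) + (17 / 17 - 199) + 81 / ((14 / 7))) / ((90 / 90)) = -2511 / 16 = -156.94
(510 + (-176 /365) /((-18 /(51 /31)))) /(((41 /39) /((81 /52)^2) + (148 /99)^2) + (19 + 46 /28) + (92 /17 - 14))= 34.64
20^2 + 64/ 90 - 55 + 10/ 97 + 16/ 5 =1523447/ 4365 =349.01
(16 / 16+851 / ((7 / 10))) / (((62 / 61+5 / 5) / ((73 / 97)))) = 454.11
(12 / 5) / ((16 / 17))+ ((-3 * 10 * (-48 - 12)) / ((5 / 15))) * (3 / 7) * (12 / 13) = 3892641 / 1820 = 2138.81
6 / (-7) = -6 / 7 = -0.86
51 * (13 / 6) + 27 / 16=1795 / 16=112.19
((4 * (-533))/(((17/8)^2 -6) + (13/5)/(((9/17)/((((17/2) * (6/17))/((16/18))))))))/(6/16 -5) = 5457920/178673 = 30.55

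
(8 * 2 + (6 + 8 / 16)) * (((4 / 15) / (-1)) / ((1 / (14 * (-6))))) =504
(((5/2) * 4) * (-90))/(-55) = 180/11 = 16.36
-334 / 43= -7.77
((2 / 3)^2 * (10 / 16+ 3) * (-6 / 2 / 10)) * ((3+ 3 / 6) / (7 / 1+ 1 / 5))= -203 / 864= -0.23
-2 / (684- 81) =-2 / 603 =-0.00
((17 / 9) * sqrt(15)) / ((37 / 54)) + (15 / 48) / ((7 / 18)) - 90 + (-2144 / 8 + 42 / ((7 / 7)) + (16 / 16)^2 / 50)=-441247 / 1400 + 102 * sqrt(15) / 37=-304.50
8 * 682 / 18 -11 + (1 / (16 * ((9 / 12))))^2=42065 / 144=292.12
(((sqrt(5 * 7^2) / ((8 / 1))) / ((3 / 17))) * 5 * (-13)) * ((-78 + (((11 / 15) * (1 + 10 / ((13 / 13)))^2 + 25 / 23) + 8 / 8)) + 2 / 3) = -799799 * sqrt(5) / 184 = -9719.59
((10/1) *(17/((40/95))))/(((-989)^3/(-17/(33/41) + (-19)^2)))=-0.00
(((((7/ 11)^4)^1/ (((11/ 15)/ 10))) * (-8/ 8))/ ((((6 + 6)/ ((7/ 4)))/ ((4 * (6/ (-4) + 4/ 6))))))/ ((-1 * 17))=-2100875/ 32854404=-0.06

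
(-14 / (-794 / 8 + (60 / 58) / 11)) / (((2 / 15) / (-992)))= -1050.47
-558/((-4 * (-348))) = -93/232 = -0.40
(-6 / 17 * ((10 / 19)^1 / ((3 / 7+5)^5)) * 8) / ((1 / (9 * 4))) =-9075780 / 799779977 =-0.01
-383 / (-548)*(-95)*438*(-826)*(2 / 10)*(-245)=-161254790655 / 137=-1177042267.55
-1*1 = -1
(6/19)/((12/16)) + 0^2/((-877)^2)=8/19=0.42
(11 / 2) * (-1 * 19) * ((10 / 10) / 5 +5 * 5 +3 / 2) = -2790.15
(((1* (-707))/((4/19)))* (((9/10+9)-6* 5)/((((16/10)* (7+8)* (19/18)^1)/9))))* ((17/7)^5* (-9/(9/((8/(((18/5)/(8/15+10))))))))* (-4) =2277136839603/12005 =189682368.98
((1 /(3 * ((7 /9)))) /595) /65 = 3 /270725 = 0.00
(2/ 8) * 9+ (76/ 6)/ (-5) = -17/ 60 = -0.28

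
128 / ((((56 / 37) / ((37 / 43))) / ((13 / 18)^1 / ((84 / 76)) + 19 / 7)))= 13941896 / 56889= 245.07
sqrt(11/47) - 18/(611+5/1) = -9/308+sqrt(517)/47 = 0.45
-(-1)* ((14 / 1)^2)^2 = 38416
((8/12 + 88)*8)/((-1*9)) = -2128/27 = -78.81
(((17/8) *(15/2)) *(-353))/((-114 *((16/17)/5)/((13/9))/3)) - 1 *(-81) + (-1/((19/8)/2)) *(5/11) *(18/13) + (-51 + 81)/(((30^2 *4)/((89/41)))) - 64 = 986060256527/855528960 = 1152.57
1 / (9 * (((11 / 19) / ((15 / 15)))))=19 / 99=0.19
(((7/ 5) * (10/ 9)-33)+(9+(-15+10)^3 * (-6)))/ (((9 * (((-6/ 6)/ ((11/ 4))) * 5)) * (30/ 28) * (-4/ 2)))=126049/ 6075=20.75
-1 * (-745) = 745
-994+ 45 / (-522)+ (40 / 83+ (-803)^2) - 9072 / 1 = 3055654707 / 4814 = 634743.40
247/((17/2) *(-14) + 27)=-247/92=-2.68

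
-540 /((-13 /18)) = 747.69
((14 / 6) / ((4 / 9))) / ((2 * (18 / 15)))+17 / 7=517 / 112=4.62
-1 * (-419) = 419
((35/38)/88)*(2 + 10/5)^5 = 2240/209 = 10.72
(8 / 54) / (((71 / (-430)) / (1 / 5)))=-0.18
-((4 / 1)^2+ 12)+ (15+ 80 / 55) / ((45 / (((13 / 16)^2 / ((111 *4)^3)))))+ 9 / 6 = -293927315712131 / 11091596820480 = -26.50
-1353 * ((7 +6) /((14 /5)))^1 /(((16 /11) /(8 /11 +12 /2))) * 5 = -16269825 /112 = -145266.29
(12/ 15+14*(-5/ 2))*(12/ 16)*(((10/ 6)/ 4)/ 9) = -19/ 16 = -1.19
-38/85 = -0.45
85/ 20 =17/ 4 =4.25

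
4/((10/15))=6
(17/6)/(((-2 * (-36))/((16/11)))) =17/297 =0.06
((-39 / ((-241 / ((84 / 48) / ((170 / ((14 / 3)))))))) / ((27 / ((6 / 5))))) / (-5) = -0.00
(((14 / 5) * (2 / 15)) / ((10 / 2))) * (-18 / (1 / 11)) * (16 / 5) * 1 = -47.31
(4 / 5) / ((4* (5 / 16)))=16 / 25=0.64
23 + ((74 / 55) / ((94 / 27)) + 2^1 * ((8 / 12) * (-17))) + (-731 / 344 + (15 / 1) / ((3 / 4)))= 1153621 / 62040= 18.59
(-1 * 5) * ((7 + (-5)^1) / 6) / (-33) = 5 / 99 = 0.05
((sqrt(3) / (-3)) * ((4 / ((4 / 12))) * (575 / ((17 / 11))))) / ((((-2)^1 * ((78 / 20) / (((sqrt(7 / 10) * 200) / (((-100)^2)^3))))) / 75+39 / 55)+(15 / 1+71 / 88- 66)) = -1696639252000 * sqrt(3) / 8899404799999943586440049+2547001600000000000 * sqrt(210) / 8899404799999943586440049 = 0.00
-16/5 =-3.20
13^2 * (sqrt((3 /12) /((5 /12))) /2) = 169 * sqrt(15) /10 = 65.45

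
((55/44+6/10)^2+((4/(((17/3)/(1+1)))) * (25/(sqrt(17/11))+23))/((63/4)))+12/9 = 8.62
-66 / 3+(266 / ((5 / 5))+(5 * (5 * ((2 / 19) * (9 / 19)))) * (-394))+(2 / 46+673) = 3536312 / 8303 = 425.91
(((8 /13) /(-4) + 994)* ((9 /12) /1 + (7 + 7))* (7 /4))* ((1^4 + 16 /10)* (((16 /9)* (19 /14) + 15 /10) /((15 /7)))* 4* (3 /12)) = 65765707 /540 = 121788.35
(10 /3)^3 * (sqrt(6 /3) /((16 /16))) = 1000 * sqrt(2) /27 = 52.38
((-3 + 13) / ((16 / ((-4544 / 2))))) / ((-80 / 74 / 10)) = 13135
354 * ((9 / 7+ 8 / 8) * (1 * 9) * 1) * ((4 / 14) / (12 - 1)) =101952 / 539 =189.15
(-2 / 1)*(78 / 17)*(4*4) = -2496 / 17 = -146.82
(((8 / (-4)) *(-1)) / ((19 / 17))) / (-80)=-17 / 760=-0.02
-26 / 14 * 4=-52 / 7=-7.43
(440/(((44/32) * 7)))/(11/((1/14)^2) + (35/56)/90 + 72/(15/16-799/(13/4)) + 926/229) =537545733120/25396174093591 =0.02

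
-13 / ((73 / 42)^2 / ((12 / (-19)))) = 275184 / 101251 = 2.72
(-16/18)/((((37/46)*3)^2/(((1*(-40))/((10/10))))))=677120/110889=6.11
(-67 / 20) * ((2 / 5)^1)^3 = -134 / 625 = -0.21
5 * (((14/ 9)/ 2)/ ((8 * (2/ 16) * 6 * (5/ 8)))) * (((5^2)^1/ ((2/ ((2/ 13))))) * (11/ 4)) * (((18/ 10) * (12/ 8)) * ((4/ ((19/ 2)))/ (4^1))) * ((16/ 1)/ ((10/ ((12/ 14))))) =528/ 247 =2.14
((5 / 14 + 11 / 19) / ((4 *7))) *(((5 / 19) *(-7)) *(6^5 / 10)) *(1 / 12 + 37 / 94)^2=-486483003 / 44657144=-10.89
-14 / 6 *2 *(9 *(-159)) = 6678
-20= -20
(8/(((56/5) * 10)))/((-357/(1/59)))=-1/294882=-0.00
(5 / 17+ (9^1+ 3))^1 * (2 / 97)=0.25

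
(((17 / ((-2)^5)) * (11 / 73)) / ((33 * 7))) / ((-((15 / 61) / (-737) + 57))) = 764269 / 125707667904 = 0.00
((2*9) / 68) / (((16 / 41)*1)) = 369 / 544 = 0.68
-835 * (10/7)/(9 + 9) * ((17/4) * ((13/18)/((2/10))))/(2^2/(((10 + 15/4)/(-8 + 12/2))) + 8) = -14925625/108864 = -137.10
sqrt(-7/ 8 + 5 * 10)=sqrt(786)/ 4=7.01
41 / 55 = 0.75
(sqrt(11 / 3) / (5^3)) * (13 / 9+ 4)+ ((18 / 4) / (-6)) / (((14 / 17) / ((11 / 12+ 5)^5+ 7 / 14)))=-30674014039 / 4644864+ 49 * sqrt(33) / 3375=-6603.77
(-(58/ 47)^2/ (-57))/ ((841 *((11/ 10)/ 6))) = 80/ 461681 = 0.00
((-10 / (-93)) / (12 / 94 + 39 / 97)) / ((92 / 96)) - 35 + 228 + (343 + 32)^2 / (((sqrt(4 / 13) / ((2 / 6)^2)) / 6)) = 66538091 / 344379 + 46875*sqrt(13) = 169203.43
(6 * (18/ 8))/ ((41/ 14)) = 189/ 41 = 4.61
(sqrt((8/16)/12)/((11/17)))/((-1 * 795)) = -17 * sqrt(6)/104940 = -0.00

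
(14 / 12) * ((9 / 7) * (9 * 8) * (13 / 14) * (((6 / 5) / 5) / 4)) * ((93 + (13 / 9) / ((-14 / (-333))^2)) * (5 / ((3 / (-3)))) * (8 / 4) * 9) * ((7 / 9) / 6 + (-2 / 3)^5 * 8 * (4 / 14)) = 4056303537 / 48020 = 84471.13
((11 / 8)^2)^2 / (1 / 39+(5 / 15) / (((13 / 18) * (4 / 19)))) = 570999 / 354304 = 1.61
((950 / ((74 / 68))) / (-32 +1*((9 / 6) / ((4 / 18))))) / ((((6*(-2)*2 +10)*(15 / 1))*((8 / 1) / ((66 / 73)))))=35530 / 1909607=0.02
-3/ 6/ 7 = -1/ 14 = -0.07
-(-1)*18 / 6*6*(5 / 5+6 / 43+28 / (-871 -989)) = 134904 / 6665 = 20.24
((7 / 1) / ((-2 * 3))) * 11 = -77 / 6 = -12.83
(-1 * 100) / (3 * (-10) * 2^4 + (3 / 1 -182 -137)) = 25 / 199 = 0.13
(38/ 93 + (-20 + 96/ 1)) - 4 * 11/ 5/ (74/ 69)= 1173436/ 17205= 68.20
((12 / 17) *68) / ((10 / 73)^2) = 63948 / 25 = 2557.92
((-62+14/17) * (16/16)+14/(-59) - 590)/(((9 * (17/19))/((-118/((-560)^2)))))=0.03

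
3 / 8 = 0.38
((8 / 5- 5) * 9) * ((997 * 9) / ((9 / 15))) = -457623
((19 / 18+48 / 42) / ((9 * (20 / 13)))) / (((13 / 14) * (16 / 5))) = 0.05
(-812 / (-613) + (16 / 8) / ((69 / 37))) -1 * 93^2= -365725363 / 42297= -8646.60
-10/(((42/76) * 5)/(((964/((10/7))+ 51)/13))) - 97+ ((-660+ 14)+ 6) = -1281809/1365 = -939.05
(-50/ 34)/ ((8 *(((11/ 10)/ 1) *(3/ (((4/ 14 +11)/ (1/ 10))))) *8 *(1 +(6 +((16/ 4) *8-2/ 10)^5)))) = -154296875/ 6385083763980768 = -0.00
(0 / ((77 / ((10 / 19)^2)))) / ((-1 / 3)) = 0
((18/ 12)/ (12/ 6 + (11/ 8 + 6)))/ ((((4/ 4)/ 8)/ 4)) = 128/ 25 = 5.12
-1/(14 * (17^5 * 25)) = -1/496949950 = -0.00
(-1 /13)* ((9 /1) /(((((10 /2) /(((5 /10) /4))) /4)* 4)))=-9 /520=-0.02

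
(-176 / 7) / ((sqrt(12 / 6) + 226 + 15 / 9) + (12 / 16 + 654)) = -22363968 / 784886431 + 25344* sqrt(2) / 784886431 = -0.03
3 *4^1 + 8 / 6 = 13.33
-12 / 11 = -1.09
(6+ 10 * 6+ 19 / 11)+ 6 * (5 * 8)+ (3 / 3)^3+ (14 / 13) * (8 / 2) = 44764 / 143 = 313.03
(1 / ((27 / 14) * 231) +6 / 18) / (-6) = -299 / 5346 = -0.06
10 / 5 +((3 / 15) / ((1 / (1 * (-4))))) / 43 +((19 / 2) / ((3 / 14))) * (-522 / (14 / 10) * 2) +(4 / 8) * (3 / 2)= -28429251 / 860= -33057.27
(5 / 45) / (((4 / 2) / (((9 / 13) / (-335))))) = -1 / 8710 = -0.00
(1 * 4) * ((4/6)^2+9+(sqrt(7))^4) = 2104/9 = 233.78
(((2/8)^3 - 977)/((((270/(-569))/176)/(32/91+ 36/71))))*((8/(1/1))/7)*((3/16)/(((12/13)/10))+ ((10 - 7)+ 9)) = 243722343650159/48845160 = 4989692.81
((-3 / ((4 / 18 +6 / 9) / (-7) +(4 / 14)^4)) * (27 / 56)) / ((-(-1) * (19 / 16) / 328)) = 20503854 / 6175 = 3320.46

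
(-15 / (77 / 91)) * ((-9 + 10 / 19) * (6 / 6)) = 31395 / 209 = 150.22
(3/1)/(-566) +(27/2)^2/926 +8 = 8586607/1048232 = 8.19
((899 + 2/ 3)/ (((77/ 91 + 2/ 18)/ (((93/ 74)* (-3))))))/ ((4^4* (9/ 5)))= -16315455/ 2121728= -7.69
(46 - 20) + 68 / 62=840 / 31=27.10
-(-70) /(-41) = -70 /41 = -1.71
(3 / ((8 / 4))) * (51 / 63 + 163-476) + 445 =-23.29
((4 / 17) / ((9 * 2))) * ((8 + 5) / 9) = 26 / 1377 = 0.02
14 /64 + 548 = 17543 /32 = 548.22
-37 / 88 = -0.42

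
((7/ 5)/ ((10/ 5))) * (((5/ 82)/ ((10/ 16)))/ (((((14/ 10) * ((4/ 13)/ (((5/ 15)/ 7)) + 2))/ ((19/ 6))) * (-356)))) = -247/ 4816680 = -0.00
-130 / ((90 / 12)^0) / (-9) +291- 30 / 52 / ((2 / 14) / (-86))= 76372 / 117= 652.75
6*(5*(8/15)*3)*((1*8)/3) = 128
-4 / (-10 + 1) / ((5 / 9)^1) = 4 / 5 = 0.80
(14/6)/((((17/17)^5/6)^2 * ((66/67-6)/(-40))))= 670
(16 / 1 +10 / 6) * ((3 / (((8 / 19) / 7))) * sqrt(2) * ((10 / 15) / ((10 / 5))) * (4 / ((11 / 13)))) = 1963.55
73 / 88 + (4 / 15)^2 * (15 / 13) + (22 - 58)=-602117 / 17160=-35.09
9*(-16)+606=462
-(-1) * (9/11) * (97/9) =97/11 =8.82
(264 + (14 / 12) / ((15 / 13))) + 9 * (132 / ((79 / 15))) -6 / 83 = 289463747 / 590130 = 490.51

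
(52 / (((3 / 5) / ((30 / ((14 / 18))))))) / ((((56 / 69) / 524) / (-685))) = -72443065500 / 49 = -1478429908.16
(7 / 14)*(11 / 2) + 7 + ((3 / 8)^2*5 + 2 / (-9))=5893 / 576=10.23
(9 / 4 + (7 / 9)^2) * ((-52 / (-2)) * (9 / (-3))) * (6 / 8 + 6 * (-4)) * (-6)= -372775 / 12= -31064.58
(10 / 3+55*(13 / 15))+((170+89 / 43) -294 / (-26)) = 131017 / 559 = 234.38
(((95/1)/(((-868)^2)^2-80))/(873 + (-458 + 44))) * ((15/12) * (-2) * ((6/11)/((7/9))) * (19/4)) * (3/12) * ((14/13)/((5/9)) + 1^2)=-0.00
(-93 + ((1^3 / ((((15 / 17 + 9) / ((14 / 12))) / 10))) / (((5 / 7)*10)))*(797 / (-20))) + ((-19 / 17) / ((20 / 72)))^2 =-347067163 / 4161600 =-83.40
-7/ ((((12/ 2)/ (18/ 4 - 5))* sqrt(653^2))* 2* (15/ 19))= 133/ 235080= 0.00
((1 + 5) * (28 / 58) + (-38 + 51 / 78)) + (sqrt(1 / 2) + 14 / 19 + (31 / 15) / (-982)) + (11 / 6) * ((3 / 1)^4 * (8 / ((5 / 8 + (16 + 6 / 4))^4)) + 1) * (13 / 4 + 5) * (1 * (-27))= -571971476694634541 / 1286653767555000 + sqrt(2) / 2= -443.83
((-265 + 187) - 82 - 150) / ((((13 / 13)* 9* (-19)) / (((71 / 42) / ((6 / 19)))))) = 9.70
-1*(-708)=708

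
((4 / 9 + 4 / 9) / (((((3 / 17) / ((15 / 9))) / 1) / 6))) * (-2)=-2720 / 27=-100.74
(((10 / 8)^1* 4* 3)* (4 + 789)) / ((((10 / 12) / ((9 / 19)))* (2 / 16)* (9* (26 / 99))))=434808 / 19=22884.63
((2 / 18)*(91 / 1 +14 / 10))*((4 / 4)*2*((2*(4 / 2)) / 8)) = 154 / 15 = 10.27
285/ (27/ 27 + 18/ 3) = 285/ 7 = 40.71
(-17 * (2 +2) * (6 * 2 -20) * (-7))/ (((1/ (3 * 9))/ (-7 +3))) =411264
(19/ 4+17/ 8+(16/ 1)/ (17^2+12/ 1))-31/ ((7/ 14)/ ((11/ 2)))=-334.07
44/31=1.42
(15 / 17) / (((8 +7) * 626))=1 / 10642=0.00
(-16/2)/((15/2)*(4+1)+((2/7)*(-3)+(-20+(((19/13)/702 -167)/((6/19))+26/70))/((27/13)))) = 31842720/905241637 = 0.04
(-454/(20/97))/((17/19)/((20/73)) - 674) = 836722/254879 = 3.28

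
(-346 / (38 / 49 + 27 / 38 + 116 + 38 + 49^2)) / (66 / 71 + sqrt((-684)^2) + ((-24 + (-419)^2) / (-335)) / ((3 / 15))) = 3064706764 / 43817034190309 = 0.00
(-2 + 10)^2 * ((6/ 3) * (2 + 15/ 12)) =416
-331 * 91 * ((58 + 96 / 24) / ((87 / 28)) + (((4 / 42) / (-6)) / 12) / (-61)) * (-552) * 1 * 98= 517649527635604 / 15921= 32513631532.92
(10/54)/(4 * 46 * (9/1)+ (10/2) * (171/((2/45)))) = 10/1128249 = 0.00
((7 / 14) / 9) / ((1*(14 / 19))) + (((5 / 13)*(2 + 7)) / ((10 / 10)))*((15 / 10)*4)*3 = 62.38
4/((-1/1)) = -4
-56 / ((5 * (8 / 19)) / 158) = -21014 / 5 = -4202.80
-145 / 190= -29 / 38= -0.76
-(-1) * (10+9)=19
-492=-492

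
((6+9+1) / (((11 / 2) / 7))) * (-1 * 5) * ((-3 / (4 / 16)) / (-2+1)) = -13440 / 11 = -1221.82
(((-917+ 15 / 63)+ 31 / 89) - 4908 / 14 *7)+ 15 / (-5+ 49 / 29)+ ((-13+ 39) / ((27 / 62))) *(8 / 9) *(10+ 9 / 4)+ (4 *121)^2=1121640675443 / 4844448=231531.16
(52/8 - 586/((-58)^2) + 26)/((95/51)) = 1386486/79895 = 17.35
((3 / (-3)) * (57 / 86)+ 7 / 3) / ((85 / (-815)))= -70253 / 4386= -16.02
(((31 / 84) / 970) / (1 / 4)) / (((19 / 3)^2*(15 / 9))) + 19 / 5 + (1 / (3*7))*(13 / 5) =144270877 / 36767850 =3.92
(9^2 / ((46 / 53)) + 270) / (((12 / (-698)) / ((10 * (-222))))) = 1079074845 / 23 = 46916297.61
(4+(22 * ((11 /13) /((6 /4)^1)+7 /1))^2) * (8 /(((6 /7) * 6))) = 589766576 /13689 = 43083.25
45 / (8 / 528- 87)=-2970 / 5741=-0.52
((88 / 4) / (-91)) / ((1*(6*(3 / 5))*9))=-55 / 7371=-0.01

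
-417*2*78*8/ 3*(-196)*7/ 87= 2735673.38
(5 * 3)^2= 225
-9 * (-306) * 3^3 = 74358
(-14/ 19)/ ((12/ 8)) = -28/ 57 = -0.49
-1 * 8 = -8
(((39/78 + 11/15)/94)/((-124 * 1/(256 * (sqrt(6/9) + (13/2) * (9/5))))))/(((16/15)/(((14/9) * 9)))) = -30303/7285 - 518 * sqrt(6)/4371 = -4.45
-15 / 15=-1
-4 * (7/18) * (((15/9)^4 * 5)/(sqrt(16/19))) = -21875 * sqrt(19)/1458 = -65.40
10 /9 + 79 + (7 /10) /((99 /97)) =26663 /330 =80.80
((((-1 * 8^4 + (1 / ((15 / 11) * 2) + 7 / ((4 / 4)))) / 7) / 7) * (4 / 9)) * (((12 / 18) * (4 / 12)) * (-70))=981272 / 1701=576.88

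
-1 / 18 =-0.06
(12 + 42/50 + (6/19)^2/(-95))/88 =2201559/15089800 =0.15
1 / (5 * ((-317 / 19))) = -19 / 1585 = -0.01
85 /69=1.23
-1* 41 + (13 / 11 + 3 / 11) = -435 / 11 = -39.55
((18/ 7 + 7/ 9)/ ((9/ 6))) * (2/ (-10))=-422/ 945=-0.45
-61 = -61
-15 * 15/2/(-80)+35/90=517/288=1.80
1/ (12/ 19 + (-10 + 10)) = 19/ 12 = 1.58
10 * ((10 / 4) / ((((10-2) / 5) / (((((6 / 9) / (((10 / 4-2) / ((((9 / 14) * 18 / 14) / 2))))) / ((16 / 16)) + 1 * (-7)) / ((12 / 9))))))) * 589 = -17449125 / 392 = -44513.07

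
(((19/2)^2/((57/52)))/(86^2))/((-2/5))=-1235/44376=-0.03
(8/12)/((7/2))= 0.19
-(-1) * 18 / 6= 3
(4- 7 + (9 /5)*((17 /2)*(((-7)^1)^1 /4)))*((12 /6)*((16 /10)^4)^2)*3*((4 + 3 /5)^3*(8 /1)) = -1458701454016512 /244140625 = -5974841.16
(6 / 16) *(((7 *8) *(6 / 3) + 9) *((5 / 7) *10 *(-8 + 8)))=0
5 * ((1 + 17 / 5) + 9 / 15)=25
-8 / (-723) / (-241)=-0.00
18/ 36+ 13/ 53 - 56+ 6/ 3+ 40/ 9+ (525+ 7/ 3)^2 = 265242179/ 954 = 278031.63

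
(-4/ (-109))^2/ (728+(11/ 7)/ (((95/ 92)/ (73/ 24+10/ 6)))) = 63840/ 34850644229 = 0.00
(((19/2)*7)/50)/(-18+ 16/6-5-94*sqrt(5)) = -0.01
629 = 629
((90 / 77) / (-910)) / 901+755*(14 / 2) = 33365827486 / 6313307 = 5285.00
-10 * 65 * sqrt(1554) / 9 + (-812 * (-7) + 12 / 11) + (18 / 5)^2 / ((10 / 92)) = 7980944 / 1375 - 650 * sqrt(1554) / 9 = 2957.26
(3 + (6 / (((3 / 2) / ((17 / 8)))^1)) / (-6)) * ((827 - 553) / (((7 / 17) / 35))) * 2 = 221255 / 3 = 73751.67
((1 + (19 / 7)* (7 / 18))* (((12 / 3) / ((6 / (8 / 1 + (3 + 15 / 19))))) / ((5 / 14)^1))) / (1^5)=116032 / 2565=45.24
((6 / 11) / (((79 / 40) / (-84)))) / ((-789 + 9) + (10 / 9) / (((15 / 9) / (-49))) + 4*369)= -6048 / 172931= -0.03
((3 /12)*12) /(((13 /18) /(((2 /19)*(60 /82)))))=3240 /10127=0.32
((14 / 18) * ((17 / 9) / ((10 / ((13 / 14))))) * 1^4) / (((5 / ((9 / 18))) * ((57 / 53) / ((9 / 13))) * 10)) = 0.00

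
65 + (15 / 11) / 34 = 24325 / 374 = 65.04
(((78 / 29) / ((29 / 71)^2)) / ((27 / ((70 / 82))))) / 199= 4587310 / 1790908659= 0.00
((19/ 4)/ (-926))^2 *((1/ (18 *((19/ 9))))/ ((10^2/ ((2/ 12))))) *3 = 19/ 5487846400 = 0.00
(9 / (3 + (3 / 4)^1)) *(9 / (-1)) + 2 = -98 / 5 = -19.60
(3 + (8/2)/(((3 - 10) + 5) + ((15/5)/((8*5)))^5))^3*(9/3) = 25769528588694110888938533/8589904015560119691251093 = 3.00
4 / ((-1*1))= -4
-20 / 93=-0.22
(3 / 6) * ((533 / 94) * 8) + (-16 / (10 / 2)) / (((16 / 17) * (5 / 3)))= 24253 / 1175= 20.64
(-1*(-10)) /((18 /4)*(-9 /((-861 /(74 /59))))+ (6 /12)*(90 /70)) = 338660 /23769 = 14.25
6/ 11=0.55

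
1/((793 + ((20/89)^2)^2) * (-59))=-62742241/2935530669667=-0.00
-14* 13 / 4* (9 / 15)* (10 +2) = -1638 / 5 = -327.60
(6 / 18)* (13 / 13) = 1 / 3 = 0.33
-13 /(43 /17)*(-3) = 15.42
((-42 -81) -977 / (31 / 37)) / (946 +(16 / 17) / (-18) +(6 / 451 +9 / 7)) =-19302485202 / 14183741953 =-1.36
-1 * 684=-684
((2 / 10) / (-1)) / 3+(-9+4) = -5.07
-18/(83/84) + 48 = 2472/83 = 29.78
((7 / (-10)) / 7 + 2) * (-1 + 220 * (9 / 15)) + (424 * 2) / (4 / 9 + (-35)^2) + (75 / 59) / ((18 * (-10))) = 249.58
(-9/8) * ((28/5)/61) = -63/610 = -0.10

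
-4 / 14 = -2 / 7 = -0.29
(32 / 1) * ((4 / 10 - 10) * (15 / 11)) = -4608 / 11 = -418.91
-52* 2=-104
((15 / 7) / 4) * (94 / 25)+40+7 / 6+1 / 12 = 6057 / 140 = 43.26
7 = 7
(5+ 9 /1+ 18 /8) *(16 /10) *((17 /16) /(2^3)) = 221 /64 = 3.45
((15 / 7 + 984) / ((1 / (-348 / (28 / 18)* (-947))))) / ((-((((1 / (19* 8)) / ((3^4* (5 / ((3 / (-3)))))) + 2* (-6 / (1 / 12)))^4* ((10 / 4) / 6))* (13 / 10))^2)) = -93550826879277643610803826154276241224499200000000 / 24290063508471030299252833356329361528090136639054399319677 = -0.00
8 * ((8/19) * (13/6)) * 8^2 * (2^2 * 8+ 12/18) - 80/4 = 2605732/171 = 15238.20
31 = 31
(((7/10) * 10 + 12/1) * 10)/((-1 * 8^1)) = -95/4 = -23.75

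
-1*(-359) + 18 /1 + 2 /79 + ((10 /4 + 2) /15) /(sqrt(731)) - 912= -42263 /79 + 3*sqrt(731) /7310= -534.96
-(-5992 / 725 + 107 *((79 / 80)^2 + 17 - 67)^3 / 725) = 3306577542410579253 / 190054400000000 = 17398.06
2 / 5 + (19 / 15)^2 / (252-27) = 20611 / 50625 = 0.41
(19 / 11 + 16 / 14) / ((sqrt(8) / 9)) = 1989*sqrt(2) / 308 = 9.13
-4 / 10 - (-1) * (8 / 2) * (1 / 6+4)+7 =23.27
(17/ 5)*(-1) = -3.40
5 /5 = 1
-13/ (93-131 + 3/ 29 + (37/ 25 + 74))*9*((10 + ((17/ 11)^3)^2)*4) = -273091992975/ 928297964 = -294.19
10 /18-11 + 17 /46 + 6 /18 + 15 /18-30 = -8054 /207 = -38.91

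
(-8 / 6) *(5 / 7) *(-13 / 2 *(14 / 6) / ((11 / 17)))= 2210 / 99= 22.32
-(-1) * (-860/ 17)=-860/ 17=-50.59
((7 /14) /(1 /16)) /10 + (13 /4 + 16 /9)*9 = 921 /20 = 46.05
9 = 9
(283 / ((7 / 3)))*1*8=6792 / 7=970.29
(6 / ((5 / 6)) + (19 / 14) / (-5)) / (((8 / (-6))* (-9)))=97 / 168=0.58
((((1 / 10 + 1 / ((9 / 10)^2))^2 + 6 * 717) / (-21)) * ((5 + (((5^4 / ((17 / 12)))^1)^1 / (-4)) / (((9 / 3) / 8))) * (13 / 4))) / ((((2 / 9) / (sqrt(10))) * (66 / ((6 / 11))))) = 2122599989107 * sqrt(10) / 296382240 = 22647.28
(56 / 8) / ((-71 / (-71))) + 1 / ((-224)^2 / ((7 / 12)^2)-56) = 1031801 / 147400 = 7.00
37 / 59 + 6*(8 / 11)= 3239 / 649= 4.99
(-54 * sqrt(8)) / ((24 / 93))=-837 * sqrt(2) / 2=-591.85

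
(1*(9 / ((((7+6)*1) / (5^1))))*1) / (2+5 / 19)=855 / 559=1.53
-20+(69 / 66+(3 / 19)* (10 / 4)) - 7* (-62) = 86827 / 209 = 415.44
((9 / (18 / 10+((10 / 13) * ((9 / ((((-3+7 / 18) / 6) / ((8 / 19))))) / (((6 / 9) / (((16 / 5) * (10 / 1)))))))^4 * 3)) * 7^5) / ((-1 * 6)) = -1526298400818351249635 / 1940840996285510188317552966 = -0.00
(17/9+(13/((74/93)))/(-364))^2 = 3.40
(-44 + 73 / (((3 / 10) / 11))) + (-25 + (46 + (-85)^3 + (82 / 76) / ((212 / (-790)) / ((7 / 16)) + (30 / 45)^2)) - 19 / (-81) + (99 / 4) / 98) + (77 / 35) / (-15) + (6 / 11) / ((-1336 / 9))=-2225701811380705859 / 3639875933925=-611477.38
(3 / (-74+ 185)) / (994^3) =1 / 36337988008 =0.00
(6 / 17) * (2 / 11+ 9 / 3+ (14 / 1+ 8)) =1662 / 187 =8.89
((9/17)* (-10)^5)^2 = 810000000000/289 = 2802768166.09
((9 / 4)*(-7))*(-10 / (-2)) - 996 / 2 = -576.75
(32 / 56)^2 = 16 / 49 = 0.33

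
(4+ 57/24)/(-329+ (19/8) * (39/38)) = -102/5225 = -0.02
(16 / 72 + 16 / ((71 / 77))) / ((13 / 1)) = 11230 / 8307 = 1.35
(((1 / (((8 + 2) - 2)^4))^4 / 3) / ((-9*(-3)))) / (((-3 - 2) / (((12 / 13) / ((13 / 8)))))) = -1 / 200682862301675520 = -0.00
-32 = -32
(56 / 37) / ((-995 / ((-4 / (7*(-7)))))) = -32 / 257705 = -0.00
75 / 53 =1.42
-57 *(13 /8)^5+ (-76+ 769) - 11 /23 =46.66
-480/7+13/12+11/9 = -16699/252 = -66.27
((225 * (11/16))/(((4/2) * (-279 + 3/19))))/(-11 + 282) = -15675/15314752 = -0.00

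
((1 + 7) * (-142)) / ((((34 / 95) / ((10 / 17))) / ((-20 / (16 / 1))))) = 674500 / 289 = 2333.91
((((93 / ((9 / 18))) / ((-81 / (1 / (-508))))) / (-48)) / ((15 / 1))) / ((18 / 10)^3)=-775 / 719925408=-0.00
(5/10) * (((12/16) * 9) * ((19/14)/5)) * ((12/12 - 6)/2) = -513/224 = -2.29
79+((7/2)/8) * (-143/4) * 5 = 51/64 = 0.80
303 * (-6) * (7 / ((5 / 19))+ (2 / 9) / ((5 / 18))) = -49813.20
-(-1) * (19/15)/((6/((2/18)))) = 19/810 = 0.02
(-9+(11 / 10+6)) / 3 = -19 / 30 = -0.63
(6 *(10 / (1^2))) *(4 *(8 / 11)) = 1920 / 11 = 174.55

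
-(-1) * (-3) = -3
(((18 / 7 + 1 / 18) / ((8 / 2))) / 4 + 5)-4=2347 / 2016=1.16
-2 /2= -1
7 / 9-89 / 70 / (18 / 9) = 179 / 1260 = 0.14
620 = 620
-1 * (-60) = 60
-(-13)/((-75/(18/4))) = -39/50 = -0.78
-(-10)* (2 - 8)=-60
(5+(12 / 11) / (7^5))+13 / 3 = 5176592 / 554631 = 9.33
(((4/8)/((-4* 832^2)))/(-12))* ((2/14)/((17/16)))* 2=1/247123968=0.00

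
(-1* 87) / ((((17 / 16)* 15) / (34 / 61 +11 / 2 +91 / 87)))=-38.78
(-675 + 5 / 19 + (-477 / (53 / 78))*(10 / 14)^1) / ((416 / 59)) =-4614685 / 27664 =-166.81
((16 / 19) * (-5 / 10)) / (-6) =4 / 57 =0.07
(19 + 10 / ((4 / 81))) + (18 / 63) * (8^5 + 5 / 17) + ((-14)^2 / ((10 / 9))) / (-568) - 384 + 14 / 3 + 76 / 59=275331952367 / 29909460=9205.51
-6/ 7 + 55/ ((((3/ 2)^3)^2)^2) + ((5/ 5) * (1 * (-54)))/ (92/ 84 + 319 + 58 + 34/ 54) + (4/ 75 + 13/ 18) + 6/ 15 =7984848972013/ 13314005368650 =0.60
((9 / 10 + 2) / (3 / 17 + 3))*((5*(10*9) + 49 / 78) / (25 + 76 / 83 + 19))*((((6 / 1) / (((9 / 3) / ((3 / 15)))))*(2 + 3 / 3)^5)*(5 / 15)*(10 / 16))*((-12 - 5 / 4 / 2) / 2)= -145264455031 / 124067840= -1170.85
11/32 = 0.34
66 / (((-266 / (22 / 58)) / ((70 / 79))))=-3630 / 43529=-0.08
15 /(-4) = -15 /4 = -3.75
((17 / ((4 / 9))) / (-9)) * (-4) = 17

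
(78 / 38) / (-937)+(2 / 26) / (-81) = -58870 / 18746559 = -0.00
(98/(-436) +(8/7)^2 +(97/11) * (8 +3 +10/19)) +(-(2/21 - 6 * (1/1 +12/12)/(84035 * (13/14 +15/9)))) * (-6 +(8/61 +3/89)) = 920054320451363/8908529869470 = 103.28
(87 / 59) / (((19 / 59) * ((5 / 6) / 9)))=4698 / 95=49.45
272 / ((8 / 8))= 272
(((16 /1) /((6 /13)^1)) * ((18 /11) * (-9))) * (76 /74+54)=-28093.80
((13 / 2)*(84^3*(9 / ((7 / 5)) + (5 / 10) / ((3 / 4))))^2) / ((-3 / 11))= -421496964016128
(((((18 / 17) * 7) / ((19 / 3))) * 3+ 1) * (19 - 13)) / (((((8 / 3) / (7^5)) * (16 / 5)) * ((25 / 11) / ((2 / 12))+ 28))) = 12121460505 / 9467776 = 1280.29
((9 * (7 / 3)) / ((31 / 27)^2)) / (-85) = -15309 / 81685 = -0.19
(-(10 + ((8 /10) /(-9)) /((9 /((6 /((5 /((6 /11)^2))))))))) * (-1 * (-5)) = -90718 /1815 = -49.98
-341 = -341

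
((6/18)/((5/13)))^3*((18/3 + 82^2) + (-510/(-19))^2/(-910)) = 7471869236/1705725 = 4380.47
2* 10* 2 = 40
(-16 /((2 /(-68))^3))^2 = 395469930496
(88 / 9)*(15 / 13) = 440 / 39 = 11.28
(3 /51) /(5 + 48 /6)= 1 /221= 0.00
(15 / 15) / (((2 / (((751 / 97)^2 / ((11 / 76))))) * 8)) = 10716019 / 413996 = 25.88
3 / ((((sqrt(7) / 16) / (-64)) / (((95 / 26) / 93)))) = -48640* sqrt(7) / 2821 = -45.62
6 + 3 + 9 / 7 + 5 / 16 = 1187 / 112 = 10.60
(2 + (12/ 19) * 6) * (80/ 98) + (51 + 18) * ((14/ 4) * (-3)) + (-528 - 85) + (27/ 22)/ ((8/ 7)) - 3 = -218698609/ 163856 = -1334.70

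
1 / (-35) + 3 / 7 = 2 / 5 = 0.40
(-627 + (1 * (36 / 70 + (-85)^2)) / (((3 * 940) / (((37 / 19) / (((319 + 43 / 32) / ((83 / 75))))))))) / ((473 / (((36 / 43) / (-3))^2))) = -3615878617226416 / 35026262785985625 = -0.10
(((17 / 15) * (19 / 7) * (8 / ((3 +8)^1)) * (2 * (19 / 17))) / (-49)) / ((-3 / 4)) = 23104 / 169785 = 0.14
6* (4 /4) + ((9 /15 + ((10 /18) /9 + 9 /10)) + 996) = 162577 /162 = 1003.56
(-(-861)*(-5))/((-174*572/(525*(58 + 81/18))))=94171875/66352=1419.28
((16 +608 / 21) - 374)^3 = -329939371000 / 9261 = -35626754.24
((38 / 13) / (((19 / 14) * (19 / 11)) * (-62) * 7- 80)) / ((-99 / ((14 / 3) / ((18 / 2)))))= 532 / 38132289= 0.00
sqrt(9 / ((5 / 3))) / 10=3 * sqrt(15) / 50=0.23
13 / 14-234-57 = -4061 / 14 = -290.07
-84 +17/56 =-4687/56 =-83.70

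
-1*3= -3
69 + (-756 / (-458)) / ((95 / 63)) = 1524909 / 21755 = 70.09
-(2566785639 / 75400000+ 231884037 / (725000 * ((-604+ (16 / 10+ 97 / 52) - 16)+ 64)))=-19077458618559 / 570099400000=-33.46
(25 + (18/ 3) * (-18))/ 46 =-83/ 46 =-1.80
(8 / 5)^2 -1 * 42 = -986 / 25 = -39.44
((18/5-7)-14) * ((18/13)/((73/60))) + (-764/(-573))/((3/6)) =-48784/2847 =-17.14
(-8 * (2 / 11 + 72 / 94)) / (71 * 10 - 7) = -0.01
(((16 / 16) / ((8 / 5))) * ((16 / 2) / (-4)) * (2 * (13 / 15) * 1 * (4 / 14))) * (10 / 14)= -65 / 147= -0.44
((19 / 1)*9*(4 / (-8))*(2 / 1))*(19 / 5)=-649.80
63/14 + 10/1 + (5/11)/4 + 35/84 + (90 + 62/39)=45740/429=106.62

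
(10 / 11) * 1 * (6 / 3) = 20 / 11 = 1.82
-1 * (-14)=14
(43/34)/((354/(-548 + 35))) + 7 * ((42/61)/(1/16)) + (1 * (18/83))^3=10535982363129/139934576084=75.29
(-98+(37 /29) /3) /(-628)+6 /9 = 14971 /18212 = 0.82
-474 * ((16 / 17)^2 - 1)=15642 / 289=54.12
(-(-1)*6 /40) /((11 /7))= 21 /220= 0.10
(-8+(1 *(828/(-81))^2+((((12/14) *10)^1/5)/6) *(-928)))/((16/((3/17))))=-11953/6426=-1.86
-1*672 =-672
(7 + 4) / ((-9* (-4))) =11 / 36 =0.31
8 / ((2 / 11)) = 44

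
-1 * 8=-8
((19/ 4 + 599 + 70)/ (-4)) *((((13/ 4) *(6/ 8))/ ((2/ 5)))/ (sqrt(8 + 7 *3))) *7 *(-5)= 18393375 *sqrt(29)/ 14848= 6671.02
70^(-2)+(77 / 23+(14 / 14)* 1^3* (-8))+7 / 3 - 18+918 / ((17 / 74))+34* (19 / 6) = 460193323 / 112700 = 4083.35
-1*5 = -5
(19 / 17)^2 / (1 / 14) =5054 / 289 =17.49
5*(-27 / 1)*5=-675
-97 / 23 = -4.22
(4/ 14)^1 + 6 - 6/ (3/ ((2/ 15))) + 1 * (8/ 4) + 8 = 1682/ 105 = 16.02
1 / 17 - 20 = -339 / 17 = -19.94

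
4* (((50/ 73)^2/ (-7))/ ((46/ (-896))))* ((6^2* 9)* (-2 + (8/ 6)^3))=626.60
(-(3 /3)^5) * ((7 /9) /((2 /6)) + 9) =-34 /3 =-11.33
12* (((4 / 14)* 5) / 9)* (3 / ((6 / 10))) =200 / 21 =9.52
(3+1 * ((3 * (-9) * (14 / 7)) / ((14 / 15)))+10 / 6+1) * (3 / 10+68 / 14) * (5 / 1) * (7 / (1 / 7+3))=-98914 / 33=-2997.39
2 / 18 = 1 / 9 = 0.11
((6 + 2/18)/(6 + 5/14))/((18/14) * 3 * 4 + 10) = 2695/71289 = 0.04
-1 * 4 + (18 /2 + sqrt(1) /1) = 6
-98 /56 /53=-0.03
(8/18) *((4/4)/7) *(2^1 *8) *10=640/63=10.16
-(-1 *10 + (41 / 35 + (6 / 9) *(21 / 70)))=302 / 35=8.63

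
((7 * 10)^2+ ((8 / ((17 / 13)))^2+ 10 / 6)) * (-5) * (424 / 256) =-1134781145 / 27744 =-40901.86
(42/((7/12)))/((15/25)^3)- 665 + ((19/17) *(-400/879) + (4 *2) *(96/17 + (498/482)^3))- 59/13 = -256246586156176/906381477313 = -282.71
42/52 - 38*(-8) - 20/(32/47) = 28645/104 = 275.43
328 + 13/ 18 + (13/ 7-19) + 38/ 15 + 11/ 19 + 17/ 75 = 314.92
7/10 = 0.70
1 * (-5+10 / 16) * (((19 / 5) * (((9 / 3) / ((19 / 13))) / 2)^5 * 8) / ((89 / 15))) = -9473540895 / 371154208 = -25.52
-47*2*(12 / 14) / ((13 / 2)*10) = -564 / 455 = -1.24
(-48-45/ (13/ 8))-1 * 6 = -81.69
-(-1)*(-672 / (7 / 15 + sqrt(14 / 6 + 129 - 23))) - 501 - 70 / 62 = -188235578 / 377053 - 126000*sqrt(39) / 12163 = -563.92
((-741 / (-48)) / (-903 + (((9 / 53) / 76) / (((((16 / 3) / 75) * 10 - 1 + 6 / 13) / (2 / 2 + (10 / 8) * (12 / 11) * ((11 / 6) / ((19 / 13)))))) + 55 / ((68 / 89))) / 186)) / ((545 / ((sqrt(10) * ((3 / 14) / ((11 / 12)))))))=-1044870387966 * sqrt(10) / 142430060238722795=-0.00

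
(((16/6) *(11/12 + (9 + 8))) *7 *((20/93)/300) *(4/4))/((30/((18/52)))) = 0.00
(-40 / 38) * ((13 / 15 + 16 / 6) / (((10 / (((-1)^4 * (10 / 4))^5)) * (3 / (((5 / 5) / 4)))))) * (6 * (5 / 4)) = -165625 / 7296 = -22.70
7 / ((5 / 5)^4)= 7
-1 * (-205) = 205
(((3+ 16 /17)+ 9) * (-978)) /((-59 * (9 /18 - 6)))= -39120 /1003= -39.00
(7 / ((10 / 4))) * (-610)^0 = 2.80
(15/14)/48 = 5/224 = 0.02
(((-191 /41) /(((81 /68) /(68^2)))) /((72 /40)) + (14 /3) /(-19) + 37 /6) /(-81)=11404012255 /91998342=123.96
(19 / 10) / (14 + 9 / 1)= 19 / 230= 0.08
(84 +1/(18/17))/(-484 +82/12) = -1529/8589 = -0.18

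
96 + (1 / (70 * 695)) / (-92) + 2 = 438628399 / 4475800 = 98.00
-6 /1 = -6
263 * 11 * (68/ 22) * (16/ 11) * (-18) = -2575296/ 11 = -234117.82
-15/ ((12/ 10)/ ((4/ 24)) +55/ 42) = -3150/ 1787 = -1.76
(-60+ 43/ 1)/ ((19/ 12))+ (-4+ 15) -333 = -6322/ 19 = -332.74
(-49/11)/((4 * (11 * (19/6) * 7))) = -21/4598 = -0.00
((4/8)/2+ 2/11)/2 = 19/88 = 0.22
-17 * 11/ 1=-187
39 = 39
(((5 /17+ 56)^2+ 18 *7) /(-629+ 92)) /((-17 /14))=4443894 /879427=5.05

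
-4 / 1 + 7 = 3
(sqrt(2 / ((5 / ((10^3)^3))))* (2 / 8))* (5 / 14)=12500 / 7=1785.71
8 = 8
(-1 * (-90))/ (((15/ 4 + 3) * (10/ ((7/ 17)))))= 28/ 51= 0.55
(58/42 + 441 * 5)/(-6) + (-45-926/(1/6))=-376030/63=-5968.73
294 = 294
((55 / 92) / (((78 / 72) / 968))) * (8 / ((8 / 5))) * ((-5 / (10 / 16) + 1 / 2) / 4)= -1497375 / 299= -5007.94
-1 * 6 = -6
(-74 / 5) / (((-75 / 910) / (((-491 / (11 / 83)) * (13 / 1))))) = -7135198252 / 825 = -8648725.15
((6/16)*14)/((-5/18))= -189/10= -18.90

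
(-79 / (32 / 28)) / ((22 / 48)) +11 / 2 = -145.32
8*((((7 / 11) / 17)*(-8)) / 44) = -112 / 2057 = -0.05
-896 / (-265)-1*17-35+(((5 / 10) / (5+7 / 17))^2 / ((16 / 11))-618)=-95691922749 / 143549440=-666.61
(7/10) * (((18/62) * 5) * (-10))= -10.16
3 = 3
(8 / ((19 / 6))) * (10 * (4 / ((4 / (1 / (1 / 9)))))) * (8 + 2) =43200 / 19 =2273.68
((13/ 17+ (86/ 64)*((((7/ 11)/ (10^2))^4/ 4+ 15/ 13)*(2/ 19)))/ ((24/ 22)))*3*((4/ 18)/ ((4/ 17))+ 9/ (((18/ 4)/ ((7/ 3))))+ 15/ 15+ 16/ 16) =5557539449102876479/ 286150092800000000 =19.42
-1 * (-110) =110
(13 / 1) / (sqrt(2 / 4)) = 13 * sqrt(2) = 18.38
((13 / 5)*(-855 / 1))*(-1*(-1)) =-2223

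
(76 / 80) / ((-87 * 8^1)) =-19 / 13920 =-0.00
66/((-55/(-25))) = 30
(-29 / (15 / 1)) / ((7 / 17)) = -493 / 105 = -4.70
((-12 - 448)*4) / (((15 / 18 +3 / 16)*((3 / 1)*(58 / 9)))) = -93.23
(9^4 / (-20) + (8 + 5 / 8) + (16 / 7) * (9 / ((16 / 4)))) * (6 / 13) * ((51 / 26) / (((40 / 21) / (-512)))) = 323132328 / 4225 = 76481.02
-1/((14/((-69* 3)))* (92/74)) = 333/28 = 11.89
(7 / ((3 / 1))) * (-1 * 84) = -196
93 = 93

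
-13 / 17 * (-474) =6162 / 17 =362.47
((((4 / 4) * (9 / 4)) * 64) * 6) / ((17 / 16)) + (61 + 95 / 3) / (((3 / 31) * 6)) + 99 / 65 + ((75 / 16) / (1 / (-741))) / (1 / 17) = -27722274029 / 477360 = -58074.15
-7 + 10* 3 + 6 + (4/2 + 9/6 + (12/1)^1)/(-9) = 491/18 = 27.28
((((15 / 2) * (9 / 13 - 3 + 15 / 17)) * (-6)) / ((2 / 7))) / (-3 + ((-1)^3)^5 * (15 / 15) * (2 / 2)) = -99225 / 1768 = -56.12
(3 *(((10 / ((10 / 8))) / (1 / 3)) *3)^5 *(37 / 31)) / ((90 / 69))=823307452416 / 155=5311660983.33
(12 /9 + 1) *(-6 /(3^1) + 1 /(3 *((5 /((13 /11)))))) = -4.48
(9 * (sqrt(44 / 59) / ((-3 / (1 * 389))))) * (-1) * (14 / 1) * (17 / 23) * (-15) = -8332380 * sqrt(649) / 1357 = -156426.95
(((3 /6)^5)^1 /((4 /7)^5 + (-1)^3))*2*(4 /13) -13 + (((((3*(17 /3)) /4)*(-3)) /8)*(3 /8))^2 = -170278272949 /13446610944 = -12.66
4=4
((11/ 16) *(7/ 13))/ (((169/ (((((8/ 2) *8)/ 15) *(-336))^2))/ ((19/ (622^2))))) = 0.06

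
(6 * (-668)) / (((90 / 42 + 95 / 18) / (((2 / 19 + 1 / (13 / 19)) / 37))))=-22.87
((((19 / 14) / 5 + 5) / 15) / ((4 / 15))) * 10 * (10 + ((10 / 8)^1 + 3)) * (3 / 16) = 63099 / 1792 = 35.21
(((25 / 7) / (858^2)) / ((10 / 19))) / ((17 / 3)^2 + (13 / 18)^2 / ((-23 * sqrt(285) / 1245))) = 0.00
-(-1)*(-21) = -21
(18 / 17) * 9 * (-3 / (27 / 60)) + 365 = 5125 / 17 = 301.47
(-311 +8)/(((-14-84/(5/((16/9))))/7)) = 4545/94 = 48.35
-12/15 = -4/5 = -0.80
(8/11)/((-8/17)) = -17/11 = -1.55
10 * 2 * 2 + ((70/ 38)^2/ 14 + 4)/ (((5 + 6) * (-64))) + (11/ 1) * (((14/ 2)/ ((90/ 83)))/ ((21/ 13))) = 5760776831/ 68618880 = 83.95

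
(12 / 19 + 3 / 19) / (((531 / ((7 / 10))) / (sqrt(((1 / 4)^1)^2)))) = 7 / 26904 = 0.00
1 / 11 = 0.09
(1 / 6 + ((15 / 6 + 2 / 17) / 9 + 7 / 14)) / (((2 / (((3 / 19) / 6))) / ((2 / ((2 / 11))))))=3223 / 23256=0.14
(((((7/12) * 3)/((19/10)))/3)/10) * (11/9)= 77/2052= 0.04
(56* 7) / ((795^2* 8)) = 49 / 632025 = 0.00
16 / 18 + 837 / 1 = 7541 / 9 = 837.89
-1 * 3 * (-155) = 465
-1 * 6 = -6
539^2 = 290521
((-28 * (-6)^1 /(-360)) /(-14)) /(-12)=-0.00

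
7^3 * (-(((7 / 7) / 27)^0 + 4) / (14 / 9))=-2205 / 2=-1102.50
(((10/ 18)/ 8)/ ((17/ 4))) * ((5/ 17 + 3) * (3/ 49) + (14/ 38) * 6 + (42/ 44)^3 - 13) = -0.16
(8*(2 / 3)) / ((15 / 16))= 256 / 45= 5.69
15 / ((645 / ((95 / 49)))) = 95 / 2107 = 0.05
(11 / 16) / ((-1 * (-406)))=11 / 6496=0.00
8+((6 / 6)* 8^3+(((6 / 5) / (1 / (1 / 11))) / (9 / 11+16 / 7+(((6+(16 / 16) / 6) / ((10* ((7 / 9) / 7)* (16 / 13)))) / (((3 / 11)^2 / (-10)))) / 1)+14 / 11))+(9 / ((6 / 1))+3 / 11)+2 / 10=256619695177 / 490438630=523.25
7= 7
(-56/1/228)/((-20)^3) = 7/228000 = 0.00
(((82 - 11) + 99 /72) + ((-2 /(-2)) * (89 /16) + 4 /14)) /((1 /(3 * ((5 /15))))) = 8761 /112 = 78.22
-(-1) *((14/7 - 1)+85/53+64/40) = 1114/265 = 4.20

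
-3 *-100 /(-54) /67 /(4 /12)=-50 /201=-0.25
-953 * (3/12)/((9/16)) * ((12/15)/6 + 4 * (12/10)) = -282088/135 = -2089.54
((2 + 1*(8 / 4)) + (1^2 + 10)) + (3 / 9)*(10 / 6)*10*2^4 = 935 / 9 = 103.89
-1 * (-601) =601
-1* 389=-389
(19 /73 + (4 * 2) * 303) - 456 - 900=77983 /73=1068.26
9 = 9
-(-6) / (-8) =-3 / 4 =-0.75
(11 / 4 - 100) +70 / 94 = -18143 / 188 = -96.51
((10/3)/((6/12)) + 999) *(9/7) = 1293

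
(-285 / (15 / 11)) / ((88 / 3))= -57 / 8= -7.12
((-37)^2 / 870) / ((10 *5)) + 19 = 827869 / 43500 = 19.03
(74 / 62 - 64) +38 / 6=-5252 / 93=-56.47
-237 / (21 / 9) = -711 / 7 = -101.57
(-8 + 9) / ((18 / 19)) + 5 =109 / 18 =6.06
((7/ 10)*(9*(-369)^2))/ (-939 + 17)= -930.38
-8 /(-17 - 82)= 8 /99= 0.08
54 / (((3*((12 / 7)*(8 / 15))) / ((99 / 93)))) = 10395 / 496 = 20.96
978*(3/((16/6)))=4401/4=1100.25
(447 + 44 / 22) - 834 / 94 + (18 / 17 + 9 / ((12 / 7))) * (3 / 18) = 2820017 / 6392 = 441.18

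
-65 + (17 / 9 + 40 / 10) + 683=5615 / 9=623.89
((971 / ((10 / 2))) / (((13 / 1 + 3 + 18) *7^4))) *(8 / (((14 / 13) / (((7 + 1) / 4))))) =50492 / 1428595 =0.04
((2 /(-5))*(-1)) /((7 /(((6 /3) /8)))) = 1 /70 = 0.01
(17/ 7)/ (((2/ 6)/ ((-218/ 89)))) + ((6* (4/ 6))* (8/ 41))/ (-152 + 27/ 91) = -6294657766/ 352621115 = -17.85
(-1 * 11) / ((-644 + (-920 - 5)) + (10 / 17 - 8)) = 187 / 26799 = 0.01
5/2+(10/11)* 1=75/22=3.41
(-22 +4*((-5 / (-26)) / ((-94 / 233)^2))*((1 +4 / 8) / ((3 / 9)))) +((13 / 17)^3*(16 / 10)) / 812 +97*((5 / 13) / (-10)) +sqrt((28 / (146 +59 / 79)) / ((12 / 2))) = -2555859634723 / 572811681260 +sqrt(38465574) / 34779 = -4.28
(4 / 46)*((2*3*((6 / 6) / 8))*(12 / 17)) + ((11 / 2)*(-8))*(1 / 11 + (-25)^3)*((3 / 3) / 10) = 134405558 / 1955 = 68749.65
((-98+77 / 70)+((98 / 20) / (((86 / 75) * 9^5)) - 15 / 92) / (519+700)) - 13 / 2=-12268243698976 / 118648238265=-103.40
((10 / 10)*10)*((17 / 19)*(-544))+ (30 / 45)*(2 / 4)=-4867.04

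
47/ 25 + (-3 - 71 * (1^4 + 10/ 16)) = -23299/ 200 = -116.50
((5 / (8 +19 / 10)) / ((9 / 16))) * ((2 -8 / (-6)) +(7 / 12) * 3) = 4.56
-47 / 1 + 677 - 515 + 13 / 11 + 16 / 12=3878 / 33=117.52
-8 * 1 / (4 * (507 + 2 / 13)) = -26 / 6593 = -0.00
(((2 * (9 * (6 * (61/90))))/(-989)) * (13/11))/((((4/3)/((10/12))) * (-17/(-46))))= -2379/16082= -0.15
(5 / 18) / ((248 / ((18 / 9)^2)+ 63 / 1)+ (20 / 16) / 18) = 4 / 1801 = 0.00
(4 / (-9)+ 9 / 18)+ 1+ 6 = 127 / 18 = 7.06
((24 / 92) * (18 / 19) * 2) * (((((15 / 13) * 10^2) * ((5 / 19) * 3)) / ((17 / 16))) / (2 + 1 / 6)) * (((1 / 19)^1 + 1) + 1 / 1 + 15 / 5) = 44789760000 / 453235861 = 98.82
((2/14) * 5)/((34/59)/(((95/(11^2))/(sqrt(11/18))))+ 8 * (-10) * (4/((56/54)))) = -1526818815000/659583447436789 - 1210595925 * sqrt(22)/1319166894873578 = -0.00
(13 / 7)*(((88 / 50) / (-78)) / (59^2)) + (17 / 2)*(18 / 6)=93203731 / 3655050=25.50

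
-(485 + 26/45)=-21851/45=-485.58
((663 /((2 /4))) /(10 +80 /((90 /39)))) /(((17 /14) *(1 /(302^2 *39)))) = 5826293928 /67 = 86959610.87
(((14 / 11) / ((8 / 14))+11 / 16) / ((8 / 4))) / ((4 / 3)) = 1539 / 1408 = 1.09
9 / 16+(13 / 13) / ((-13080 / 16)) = 14683 / 26160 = 0.56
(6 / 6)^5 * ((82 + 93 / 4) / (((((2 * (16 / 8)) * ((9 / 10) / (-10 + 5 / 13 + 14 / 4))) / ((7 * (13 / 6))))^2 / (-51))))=-24627415925 / 6912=-3562994.20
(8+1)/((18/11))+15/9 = 43/6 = 7.17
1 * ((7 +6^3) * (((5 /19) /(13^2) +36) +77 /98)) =368782905 /44954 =8203.56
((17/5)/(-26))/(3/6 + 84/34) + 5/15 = 5698/19695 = 0.29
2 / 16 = 1 / 8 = 0.12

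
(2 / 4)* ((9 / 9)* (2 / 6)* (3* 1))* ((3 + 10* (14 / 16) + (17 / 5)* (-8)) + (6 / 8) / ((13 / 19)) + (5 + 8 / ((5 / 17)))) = 116 / 13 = 8.92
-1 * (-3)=3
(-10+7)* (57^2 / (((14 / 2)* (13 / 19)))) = -185193 / 91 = -2035.09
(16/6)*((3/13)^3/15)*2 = 48/10985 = 0.00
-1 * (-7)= 7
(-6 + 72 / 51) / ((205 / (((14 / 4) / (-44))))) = 273 / 153340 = 0.00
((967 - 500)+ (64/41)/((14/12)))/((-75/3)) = -134413/7175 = -18.73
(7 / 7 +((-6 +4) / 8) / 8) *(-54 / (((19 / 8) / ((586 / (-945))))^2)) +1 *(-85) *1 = -1057487479 / 11940075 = -88.57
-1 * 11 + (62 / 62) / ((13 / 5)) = -138 / 13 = -10.62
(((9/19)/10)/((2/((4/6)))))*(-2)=-3/95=-0.03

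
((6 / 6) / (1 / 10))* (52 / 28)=18.57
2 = 2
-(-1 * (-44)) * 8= -352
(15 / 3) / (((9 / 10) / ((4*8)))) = 1600 / 9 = 177.78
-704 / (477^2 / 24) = -5632 / 75843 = -0.07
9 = 9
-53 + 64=11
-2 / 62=-1 / 31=-0.03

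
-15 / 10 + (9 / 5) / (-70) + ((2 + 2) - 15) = -2192 / 175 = -12.53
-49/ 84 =-7/ 12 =-0.58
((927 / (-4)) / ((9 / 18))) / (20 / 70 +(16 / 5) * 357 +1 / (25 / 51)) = -162225 / 400654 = -0.40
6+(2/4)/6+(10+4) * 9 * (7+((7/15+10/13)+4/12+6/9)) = 912449/780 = 1169.81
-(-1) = 1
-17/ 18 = -0.94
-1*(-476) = 476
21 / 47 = 0.45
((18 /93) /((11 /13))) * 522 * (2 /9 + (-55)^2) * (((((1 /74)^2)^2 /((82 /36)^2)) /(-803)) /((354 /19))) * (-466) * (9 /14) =33126701308857 /712565155178240518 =0.00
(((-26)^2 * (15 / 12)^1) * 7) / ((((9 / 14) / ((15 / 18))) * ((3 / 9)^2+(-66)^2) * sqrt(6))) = 41405 * sqrt(6) / 141138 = 0.72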